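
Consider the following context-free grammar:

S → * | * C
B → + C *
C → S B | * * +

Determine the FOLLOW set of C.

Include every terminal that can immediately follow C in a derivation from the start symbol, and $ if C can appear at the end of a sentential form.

We compute FOLLOW(C) using the standard algorithm.
FOLLOW(S) starts with {$}.
FIRST(B) = {+}
FIRST(C) = {*}
FIRST(S) = {*}
FOLLOW(B) = {$, *, +}
FOLLOW(C) = {$, *, +}
FOLLOW(S) = {$, +}
Therefore, FOLLOW(C) = {$, *, +}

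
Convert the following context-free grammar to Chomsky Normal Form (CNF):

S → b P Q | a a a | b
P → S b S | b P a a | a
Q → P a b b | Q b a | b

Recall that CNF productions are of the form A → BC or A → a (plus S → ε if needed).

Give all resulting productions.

TB → b; TA → a; S → b; P → a; Q → b; S → TB X0; X0 → P Q; S → TA X1; X1 → TA TA; P → S X2; X2 → TB S; P → TB X3; X3 → P X4; X4 → TA TA; Q → P X5; X5 → TA X6; X6 → TB TB; Q → Q X7; X7 → TB TA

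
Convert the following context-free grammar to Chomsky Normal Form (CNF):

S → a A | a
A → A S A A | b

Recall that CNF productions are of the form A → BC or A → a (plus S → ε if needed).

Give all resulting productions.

TA → a; S → a; A → b; S → TA A; A → A X0; X0 → S X1; X1 → A A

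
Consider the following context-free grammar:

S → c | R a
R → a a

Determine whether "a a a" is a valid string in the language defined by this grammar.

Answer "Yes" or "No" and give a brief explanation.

Yes - a valid derivation exists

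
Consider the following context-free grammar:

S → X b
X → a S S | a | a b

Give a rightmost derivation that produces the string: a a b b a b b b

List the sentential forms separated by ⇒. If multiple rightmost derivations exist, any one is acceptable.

S ⇒ X b ⇒ a S S b ⇒ a S X b b ⇒ a S a b b b ⇒ a X b a b b b ⇒ a a b b a b b b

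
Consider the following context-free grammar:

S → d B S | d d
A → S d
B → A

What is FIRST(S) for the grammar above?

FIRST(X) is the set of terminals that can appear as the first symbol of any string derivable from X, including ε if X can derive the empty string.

We compute FIRST(S) using the standard algorithm.
FIRST(A) = {d}
FIRST(B) = {d}
FIRST(S) = {d}
Therefore, FIRST(S) = {d}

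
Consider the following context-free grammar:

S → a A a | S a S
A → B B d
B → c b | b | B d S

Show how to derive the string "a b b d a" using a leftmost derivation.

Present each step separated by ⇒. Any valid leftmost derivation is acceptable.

S ⇒ a A a ⇒ a B B d a ⇒ a b B d a ⇒ a b b d a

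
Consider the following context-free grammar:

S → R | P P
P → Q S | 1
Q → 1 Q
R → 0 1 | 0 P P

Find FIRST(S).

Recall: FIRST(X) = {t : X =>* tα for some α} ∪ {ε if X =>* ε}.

We compute FIRST(S) using the standard algorithm.
FIRST(P) = {1}
FIRST(Q) = {1}
FIRST(R) = {0}
FIRST(S) = {0, 1}
Therefore, FIRST(S) = {0, 1}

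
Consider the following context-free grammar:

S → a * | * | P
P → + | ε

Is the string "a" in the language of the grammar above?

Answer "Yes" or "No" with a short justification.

No - no valid derivation exists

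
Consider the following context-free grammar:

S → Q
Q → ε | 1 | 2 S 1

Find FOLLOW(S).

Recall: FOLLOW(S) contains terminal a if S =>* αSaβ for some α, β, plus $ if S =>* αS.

We compute FOLLOW(S) using the standard algorithm.
FOLLOW(S) starts with {$}.
FIRST(Q) = {1, 2, ε}
FIRST(S) = {1, 2, ε}
FOLLOW(Q) = {$, 1}
FOLLOW(S) = {$, 1}
Therefore, FOLLOW(S) = {$, 1}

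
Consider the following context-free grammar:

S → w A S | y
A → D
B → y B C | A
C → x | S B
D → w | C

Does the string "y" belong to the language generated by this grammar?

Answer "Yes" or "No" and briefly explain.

Yes - a valid derivation exists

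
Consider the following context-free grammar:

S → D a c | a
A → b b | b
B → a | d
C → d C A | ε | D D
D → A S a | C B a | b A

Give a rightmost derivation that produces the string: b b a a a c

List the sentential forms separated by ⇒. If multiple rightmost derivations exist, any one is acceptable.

S ⇒ D a c ⇒ A S a a c ⇒ A a a a c ⇒ b b a a a c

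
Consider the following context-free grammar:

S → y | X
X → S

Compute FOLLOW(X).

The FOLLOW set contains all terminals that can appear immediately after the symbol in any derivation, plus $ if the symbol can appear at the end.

We compute FOLLOW(X) using the standard algorithm.
FOLLOW(S) starts with {$}.
FIRST(S) = {y}
FIRST(X) = {y}
FOLLOW(S) = {$}
FOLLOW(X) = {$}
Therefore, FOLLOW(X) = {$}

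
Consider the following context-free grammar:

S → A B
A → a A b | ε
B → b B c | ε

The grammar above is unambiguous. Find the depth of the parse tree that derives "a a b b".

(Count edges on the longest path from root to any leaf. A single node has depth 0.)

4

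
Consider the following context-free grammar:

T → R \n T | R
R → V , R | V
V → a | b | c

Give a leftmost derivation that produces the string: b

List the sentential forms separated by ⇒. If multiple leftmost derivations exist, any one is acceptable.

T ⇒ R ⇒ V ⇒ b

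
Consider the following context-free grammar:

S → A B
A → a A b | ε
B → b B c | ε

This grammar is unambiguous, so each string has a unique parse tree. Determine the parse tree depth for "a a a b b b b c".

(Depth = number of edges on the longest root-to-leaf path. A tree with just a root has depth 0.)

5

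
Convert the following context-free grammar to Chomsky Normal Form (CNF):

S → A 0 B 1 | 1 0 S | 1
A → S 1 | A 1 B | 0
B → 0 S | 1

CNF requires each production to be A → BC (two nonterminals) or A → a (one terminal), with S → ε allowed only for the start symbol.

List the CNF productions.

T0 → 0; T1 → 1; S → 1; A → 0; B → 1; S → A X0; X0 → T0 X1; X1 → B T1; S → T1 X2; X2 → T0 S; A → S T1; A → A X3; X3 → T1 B; B → T0 S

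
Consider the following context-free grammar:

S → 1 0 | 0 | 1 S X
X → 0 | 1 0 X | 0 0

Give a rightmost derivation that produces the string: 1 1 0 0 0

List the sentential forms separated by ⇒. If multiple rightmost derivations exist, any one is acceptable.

S ⇒ 1 S X ⇒ 1 S 0 0 ⇒ 1 1 0 0 0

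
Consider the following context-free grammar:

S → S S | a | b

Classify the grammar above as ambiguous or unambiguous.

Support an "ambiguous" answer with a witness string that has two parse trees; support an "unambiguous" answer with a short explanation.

Ambiguous - the string 'b b a a a b' has two distinct parse trees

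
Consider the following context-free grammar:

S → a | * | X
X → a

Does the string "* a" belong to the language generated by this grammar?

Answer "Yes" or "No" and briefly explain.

No - no valid derivation exists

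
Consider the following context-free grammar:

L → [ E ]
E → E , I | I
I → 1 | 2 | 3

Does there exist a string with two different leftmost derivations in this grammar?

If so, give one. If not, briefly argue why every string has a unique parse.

No - every string in the language has a unique leftmost derivation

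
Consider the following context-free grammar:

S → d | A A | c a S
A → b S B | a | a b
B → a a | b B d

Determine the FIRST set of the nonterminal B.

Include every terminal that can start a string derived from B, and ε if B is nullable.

We compute FIRST(B) using the standard algorithm.
FIRST(A) = {a, b}
FIRST(B) = {a, b}
FIRST(S) = {a, b, c, d}
Therefore, FIRST(B) = {a, b}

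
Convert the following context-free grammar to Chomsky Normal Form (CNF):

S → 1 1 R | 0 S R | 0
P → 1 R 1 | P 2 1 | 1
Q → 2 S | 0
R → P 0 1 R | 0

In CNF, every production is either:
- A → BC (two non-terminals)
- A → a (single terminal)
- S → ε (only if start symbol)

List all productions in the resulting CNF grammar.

T1 → 1; T0 → 0; S → 0; T2 → 2; P → 1; Q → 0; R → 0; S → T1 X0; X0 → T1 R; S → T0 X1; X1 → S R; P → T1 X2; X2 → R T1; P → P X3; X3 → T2 T1; Q → T2 S; R → P X4; X4 → T0 X5; X5 → T1 R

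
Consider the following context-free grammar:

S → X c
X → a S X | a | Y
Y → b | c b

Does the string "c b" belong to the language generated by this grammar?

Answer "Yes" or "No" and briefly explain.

No - no valid derivation exists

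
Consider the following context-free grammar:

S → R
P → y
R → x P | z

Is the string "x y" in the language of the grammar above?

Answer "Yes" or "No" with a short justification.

Yes - a valid derivation exists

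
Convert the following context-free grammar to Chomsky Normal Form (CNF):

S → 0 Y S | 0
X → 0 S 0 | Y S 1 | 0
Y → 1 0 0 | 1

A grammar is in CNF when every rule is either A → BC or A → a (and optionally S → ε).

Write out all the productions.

T0 → 0; S → 0; T1 → 1; X → 0; Y → 1; S → T0 X0; X0 → Y S; X → T0 X1; X1 → S T0; X → Y X2; X2 → S T1; Y → T1 X3; X3 → T0 T0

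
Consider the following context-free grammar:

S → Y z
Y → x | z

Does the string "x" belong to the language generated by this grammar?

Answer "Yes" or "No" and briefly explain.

No - no valid derivation exists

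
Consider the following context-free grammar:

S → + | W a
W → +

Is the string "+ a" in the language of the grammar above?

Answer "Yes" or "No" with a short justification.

Yes - a valid derivation exists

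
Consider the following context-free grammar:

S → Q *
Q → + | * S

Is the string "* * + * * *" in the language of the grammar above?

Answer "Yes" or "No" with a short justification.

Yes - a valid derivation exists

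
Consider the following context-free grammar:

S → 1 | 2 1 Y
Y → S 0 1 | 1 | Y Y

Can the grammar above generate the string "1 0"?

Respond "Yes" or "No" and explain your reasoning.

No - no valid derivation exists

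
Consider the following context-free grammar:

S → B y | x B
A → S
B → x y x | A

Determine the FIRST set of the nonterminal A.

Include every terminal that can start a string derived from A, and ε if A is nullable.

We compute FIRST(A) using the standard algorithm.
FIRST(A) = {x}
FIRST(B) = {x}
FIRST(S) = {x}
Therefore, FIRST(A) = {x}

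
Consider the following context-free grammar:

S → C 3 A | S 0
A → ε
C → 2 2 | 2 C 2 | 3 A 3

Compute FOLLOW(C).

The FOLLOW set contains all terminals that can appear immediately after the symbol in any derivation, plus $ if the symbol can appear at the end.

We compute FOLLOW(C) using the standard algorithm.
FOLLOW(S) starts with {$}.
FIRST(A) = {ε}
FIRST(C) = {2, 3}
FIRST(S) = {2, 3}
FOLLOW(A) = {$, 0, 3}
FOLLOW(C) = {2, 3}
FOLLOW(S) = {$, 0}
Therefore, FOLLOW(C) = {2, 3}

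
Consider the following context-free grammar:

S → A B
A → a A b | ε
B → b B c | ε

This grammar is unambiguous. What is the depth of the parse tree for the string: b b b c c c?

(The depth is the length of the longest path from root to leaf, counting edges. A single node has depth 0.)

5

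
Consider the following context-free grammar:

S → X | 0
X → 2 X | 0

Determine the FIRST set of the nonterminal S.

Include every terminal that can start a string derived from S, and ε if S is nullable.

We compute FIRST(S) using the standard algorithm.
FIRST(S) = {0, 2}
FIRST(X) = {0, 2}
Therefore, FIRST(S) = {0, 2}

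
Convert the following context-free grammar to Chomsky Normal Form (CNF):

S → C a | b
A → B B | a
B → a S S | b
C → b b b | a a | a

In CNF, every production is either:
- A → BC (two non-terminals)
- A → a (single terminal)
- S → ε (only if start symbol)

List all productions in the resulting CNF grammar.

TA → a; S → b; A → a; B → b; TB → b; C → a; S → C TA; A → B B; B → TA X0; X0 → S S; C → TB X1; X1 → TB TB; C → TA TA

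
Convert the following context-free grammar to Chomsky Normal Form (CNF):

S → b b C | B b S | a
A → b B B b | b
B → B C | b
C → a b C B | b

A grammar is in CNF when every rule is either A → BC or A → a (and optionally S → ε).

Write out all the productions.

TB → b; S → a; A → b; B → b; TA → a; C → b; S → TB X0; X0 → TB C; S → B X1; X1 → TB S; A → TB X2; X2 → B X3; X3 → B TB; B → B C; C → TA X4; X4 → TB X5; X5 → C B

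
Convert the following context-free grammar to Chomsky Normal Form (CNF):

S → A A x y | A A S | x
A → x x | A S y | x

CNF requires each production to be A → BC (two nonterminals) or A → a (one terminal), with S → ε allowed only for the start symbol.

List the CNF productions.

TX → x; TY → y; S → x; A → x; S → A X0; X0 → A X1; X1 → TX TY; S → A X2; X2 → A S; A → TX TX; A → A X3; X3 → S TY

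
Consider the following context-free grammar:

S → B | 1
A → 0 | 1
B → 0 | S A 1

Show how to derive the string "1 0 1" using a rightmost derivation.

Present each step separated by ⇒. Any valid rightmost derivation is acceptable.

S ⇒ B ⇒ S A 1 ⇒ S 0 1 ⇒ 1 0 1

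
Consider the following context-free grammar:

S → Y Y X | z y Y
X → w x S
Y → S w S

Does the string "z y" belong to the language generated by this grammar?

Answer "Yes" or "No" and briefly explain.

No - no valid derivation exists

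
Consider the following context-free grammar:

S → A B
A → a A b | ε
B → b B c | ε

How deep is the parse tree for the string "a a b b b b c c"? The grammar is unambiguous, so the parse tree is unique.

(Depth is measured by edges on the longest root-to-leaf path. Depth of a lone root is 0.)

4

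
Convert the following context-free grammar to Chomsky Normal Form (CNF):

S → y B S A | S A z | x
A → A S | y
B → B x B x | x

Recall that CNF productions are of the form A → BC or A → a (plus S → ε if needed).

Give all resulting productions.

TY → y; TZ → z; S → x; A → y; TX → x; B → x; S → TY X0; X0 → B X1; X1 → S A; S → S X2; X2 → A TZ; A → A S; B → B X3; X3 → TX X4; X4 → B TX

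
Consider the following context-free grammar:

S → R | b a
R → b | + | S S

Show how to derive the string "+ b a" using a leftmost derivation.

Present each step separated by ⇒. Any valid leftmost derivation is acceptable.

S ⇒ R ⇒ S S ⇒ R S ⇒ + S ⇒ + b a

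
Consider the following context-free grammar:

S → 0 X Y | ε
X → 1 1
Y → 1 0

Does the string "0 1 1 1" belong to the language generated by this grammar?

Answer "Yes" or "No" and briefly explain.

No - no valid derivation exists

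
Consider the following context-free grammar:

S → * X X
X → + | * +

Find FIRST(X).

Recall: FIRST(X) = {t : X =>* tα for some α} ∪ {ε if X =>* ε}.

We compute FIRST(X) using the standard algorithm.
FIRST(S) = {*}
FIRST(X) = {*, +}
Therefore, FIRST(X) = {*, +}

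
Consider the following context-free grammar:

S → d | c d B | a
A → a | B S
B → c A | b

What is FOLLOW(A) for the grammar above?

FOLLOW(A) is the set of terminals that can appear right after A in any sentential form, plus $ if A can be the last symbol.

We compute FOLLOW(A) using the standard algorithm.
FOLLOW(S) starts with {$}.
FIRST(A) = {a, b, c}
FIRST(B) = {b, c}
FIRST(S) = {a, c, d}
FOLLOW(A) = {$, a, c, d}
FOLLOW(B) = {$, a, c, d}
FOLLOW(S) = {$, a, c, d}
Therefore, FOLLOW(A) = {$, a, c, d}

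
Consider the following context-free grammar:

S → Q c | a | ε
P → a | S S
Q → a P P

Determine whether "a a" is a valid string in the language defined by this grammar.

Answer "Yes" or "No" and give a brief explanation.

No - no valid derivation exists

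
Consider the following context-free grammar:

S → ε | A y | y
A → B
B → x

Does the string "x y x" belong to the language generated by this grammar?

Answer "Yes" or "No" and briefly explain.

No - no valid derivation exists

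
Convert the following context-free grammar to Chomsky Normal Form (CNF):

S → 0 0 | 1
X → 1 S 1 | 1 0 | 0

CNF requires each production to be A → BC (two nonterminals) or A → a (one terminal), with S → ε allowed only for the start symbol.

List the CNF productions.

T0 → 0; S → 1; T1 → 1; X → 0; S → T0 T0; X → T1 X0; X0 → S T1; X → T1 T0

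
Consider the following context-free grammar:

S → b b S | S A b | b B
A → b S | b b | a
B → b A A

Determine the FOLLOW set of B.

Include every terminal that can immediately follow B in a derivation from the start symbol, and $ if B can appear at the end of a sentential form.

We compute FOLLOW(B) using the standard algorithm.
FOLLOW(S) starts with {$}.
FIRST(A) = {a, b}
FIRST(B) = {b}
FIRST(S) = {b}
FOLLOW(A) = {$, a, b}
FOLLOW(B) = {$, a, b}
FOLLOW(S) = {$, a, b}
Therefore, FOLLOW(B) = {$, a, b}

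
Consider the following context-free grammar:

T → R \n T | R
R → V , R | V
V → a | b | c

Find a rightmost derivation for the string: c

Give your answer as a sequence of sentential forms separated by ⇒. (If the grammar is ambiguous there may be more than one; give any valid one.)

T ⇒ R ⇒ V ⇒ c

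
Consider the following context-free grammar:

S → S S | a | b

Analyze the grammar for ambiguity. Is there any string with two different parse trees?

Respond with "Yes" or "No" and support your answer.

Yes - the string 'b a a a a' has two distinct parse trees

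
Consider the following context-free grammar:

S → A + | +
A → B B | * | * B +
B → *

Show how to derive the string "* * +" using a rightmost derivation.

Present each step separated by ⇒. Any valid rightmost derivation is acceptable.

S ⇒ A + ⇒ B B + ⇒ B * + ⇒ * * +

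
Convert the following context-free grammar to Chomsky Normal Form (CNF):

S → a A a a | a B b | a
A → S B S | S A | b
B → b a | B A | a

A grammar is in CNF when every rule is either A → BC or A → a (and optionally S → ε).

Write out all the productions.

TA → a; TB → b; S → a; A → b; B → a; S → TA X0; X0 → A X1; X1 → TA TA; S → TA X2; X2 → B TB; A → S X3; X3 → B S; A → S A; B → TB TA; B → B A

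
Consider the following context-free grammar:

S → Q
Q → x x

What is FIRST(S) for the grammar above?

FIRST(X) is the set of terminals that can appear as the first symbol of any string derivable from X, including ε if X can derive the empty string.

We compute FIRST(S) using the standard algorithm.
FIRST(Q) = {x}
FIRST(S) = {x}
Therefore, FIRST(S) = {x}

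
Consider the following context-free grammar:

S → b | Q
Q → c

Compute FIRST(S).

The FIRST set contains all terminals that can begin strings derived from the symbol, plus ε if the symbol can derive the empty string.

We compute FIRST(S) using the standard algorithm.
FIRST(Q) = {c}
FIRST(S) = {b, c}
Therefore, FIRST(S) = {b, c}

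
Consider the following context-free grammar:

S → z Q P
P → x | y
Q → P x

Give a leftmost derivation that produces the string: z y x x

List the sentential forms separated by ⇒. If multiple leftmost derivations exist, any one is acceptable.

S ⇒ z Q P ⇒ z P x P ⇒ z y x P ⇒ z y x x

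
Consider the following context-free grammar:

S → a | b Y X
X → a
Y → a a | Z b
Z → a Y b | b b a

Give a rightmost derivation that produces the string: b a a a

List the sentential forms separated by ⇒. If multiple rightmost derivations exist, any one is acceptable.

S ⇒ b Y X ⇒ b Y a ⇒ b a a a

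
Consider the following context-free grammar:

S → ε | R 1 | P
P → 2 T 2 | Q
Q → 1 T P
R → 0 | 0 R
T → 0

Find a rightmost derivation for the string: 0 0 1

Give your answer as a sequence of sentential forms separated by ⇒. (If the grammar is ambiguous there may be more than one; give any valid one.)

S ⇒ R 1 ⇒ 0 R 1 ⇒ 0 0 1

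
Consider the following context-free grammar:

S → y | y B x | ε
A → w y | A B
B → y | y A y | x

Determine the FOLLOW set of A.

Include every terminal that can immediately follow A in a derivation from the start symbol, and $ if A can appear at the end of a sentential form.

We compute FOLLOW(A) using the standard algorithm.
FOLLOW(S) starts with {$}.
FIRST(A) = {w}
FIRST(B) = {x, y}
FIRST(S) = {y, ε}
FOLLOW(A) = {x, y}
FOLLOW(B) = {x, y}
FOLLOW(S) = {$}
Therefore, FOLLOW(A) = {x, y}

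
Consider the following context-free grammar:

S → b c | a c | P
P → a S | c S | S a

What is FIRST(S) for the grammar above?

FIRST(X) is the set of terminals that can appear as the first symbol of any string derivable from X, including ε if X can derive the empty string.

We compute FIRST(S) using the standard algorithm.
FIRST(P) = {a, b, c}
FIRST(S) = {a, b, c}
Therefore, FIRST(S) = {a, b, c}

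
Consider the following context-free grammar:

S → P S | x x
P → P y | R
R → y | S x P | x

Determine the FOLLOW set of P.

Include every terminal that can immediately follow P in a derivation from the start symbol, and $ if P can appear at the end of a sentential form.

We compute FOLLOW(P) using the standard algorithm.
FOLLOW(S) starts with {$}.
FIRST(P) = {x, y}
FIRST(R) = {x, y}
FIRST(S) = {x, y}
FOLLOW(P) = {x, y}
FOLLOW(R) = {x, y}
FOLLOW(S) = {$, x}
Therefore, FOLLOW(P) = {x, y}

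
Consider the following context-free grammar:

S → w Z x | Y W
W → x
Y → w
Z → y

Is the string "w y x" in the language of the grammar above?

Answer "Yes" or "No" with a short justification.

Yes - a valid derivation exists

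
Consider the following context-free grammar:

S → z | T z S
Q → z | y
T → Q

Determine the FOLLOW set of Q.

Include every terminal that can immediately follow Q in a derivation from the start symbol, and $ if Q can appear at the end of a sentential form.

We compute FOLLOW(Q) using the standard algorithm.
FOLLOW(S) starts with {$}.
FIRST(Q) = {y, z}
FIRST(S) = {y, z}
FIRST(T) = {y, z}
FOLLOW(Q) = {z}
FOLLOW(S) = {$}
FOLLOW(T) = {z}
Therefore, FOLLOW(Q) = {z}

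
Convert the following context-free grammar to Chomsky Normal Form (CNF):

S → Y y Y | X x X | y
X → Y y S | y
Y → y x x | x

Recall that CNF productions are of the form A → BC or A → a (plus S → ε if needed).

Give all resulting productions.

TY → y; TX → x; S → y; X → y; Y → x; S → Y X0; X0 → TY Y; S → X X1; X1 → TX X; X → Y X2; X2 → TY S; Y → TY X3; X3 → TX TX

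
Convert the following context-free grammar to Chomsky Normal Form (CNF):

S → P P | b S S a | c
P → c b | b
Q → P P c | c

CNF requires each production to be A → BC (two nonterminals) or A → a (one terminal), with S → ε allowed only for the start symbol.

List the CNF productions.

TB → b; TA → a; S → c; TC → c; P → b; Q → c; S → P P; S → TB X0; X0 → S X1; X1 → S TA; P → TC TB; Q → P X2; X2 → P TC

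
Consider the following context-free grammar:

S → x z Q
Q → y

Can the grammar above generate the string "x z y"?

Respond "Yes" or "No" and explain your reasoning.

Yes - a valid derivation exists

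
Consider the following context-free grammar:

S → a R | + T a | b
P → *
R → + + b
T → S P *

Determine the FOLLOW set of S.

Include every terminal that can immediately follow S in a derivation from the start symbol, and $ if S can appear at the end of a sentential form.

We compute FOLLOW(S) using the standard algorithm.
FOLLOW(S) starts with {$}.
FIRST(P) = {*}
FIRST(R) = {+}
FIRST(S) = {+, a, b}
FIRST(T) = {+, a, b}
FOLLOW(P) = {*}
FOLLOW(R) = {$, *}
FOLLOW(S) = {$, *}
FOLLOW(T) = {a}
Therefore, FOLLOW(S) = {$, *}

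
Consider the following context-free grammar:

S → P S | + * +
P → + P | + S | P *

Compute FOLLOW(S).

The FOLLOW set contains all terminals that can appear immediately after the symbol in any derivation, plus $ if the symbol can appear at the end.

We compute FOLLOW(S) using the standard algorithm.
FOLLOW(S) starts with {$}.
FIRST(P) = {+}
FIRST(S) = {+}
FOLLOW(P) = {*, +}
FOLLOW(S) = {$, *, +}
Therefore, FOLLOW(S) = {$, *, +}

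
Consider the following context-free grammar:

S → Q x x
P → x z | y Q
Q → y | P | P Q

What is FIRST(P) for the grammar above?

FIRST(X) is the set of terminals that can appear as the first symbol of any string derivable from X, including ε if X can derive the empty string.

We compute FIRST(P) using the standard algorithm.
FIRST(P) = {x, y}
FIRST(Q) = {x, y}
FIRST(S) = {x, y}
Therefore, FIRST(P) = {x, y}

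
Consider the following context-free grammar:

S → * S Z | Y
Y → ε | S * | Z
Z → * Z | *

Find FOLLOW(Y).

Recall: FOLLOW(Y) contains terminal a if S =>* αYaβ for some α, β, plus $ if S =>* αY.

We compute FOLLOW(Y) using the standard algorithm.
FOLLOW(S) starts with {$}.
FIRST(S) = {*, ε}
FIRST(Y) = {*, ε}
FIRST(Z) = {*}
FOLLOW(S) = {$, *}
FOLLOW(Y) = {$, *}
FOLLOW(Z) = {$, *}
Therefore, FOLLOW(Y) = {$, *}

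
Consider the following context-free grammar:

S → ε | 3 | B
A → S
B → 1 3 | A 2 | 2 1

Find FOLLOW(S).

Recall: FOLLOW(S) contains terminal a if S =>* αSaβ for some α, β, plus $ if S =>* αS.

We compute FOLLOW(S) using the standard algorithm.
FOLLOW(S) starts with {$}.
FIRST(A) = {1, 2, 3, ε}
FIRST(B) = {1, 2, 3}
FIRST(S) = {1, 2, 3, ε}
FOLLOW(A) = {2}
FOLLOW(B) = {$, 2}
FOLLOW(S) = {$, 2}
Therefore, FOLLOW(S) = {$, 2}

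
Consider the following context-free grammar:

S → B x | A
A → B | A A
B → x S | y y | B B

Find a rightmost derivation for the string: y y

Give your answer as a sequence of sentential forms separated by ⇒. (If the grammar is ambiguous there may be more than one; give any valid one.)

S ⇒ A ⇒ B ⇒ y y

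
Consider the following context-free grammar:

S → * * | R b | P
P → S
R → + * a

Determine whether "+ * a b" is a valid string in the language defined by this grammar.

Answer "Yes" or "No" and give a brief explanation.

Yes - a valid derivation exists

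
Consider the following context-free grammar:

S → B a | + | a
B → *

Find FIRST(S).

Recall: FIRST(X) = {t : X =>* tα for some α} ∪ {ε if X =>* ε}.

We compute FIRST(S) using the standard algorithm.
FIRST(B) = {*}
FIRST(S) = {*, +, a}
Therefore, FIRST(S) = {*, +, a}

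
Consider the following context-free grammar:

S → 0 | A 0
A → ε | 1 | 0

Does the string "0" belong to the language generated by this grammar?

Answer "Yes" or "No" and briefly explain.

Yes - a valid derivation exists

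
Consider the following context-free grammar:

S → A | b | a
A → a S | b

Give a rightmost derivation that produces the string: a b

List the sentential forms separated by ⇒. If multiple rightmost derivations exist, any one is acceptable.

S ⇒ A ⇒ a S ⇒ a b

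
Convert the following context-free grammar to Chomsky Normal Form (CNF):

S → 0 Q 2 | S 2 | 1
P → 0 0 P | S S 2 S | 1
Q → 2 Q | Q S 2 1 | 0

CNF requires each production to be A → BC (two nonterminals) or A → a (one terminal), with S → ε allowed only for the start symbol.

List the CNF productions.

T0 → 0; T2 → 2; S → 1; P → 1; T1 → 1; Q → 0; S → T0 X0; X0 → Q T2; S → S T2; P → T0 X1; X1 → T0 P; P → S X2; X2 → S X3; X3 → T2 S; Q → T2 Q; Q → Q X4; X4 → S X5; X5 → T2 T1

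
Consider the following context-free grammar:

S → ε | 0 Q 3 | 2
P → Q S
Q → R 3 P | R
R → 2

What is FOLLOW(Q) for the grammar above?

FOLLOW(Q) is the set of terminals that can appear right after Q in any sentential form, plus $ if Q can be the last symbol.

We compute FOLLOW(Q) using the standard algorithm.
FOLLOW(S) starts with {$}.
FIRST(P) = {2}
FIRST(Q) = {2}
FIRST(R) = {2}
FIRST(S) = {0, 2, ε}
FOLLOW(P) = {0, 2, 3}
FOLLOW(Q) = {0, 2, 3}
FOLLOW(R) = {0, 2, 3}
FOLLOW(S) = {$, 0, 2, 3}
Therefore, FOLLOW(Q) = {0, 2, 3}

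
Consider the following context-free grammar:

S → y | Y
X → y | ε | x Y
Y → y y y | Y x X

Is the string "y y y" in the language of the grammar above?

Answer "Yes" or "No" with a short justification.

Yes - a valid derivation exists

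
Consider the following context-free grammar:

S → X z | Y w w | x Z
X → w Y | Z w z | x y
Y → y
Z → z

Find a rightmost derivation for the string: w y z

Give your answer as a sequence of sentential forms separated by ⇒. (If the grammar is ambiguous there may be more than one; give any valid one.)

S ⇒ X z ⇒ w Y z ⇒ w y z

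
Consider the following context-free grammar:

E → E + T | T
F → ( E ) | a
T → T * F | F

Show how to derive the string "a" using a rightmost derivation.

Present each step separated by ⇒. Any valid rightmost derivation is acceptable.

E ⇒ T ⇒ F ⇒ a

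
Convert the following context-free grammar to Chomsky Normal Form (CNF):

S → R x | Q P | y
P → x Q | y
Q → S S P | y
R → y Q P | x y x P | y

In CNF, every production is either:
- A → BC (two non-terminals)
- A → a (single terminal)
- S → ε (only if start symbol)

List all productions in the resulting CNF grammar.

TX → x; S → y; P → y; Q → y; TY → y; R → y; S → R TX; S → Q P; P → TX Q; Q → S X0; X0 → S P; R → TY X1; X1 → Q P; R → TX X2; X2 → TY X3; X3 → TX P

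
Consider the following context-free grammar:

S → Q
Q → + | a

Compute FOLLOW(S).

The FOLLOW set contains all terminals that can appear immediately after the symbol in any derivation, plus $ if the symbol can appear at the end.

We compute FOLLOW(S) using the standard algorithm.
FOLLOW(S) starts with {$}.
FIRST(Q) = {+, a}
FIRST(S) = {+, a}
FOLLOW(Q) = {$}
FOLLOW(S) = {$}
Therefore, FOLLOW(S) = {$}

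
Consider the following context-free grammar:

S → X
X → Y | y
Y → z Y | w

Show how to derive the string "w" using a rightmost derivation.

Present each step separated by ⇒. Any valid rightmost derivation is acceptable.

S ⇒ X ⇒ Y ⇒ w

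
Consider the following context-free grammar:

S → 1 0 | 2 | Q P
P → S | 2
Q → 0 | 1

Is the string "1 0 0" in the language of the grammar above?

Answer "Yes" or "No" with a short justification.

No - no valid derivation exists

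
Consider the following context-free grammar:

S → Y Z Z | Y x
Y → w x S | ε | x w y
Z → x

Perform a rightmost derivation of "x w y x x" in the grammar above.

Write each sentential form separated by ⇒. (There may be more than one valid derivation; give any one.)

S ⇒ Y Z Z ⇒ Y Z x ⇒ Y x x ⇒ x w y x x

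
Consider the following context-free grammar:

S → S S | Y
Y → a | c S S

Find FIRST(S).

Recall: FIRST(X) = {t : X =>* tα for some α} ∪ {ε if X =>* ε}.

We compute FIRST(S) using the standard algorithm.
FIRST(S) = {a, c}
FIRST(Y) = {a, c}
Therefore, FIRST(S) = {a, c}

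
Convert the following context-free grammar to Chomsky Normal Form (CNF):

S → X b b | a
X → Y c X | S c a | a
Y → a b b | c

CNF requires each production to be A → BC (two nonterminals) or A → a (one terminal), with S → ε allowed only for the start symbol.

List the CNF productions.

TB → b; S → a; TC → c; TA → a; X → a; Y → c; S → X X0; X0 → TB TB; X → Y X1; X1 → TC X; X → S X2; X2 → TC TA; Y → TA X3; X3 → TB TB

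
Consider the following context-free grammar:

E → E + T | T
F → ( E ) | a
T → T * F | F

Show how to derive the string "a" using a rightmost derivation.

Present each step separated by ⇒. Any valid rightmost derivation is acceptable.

E ⇒ T ⇒ F ⇒ a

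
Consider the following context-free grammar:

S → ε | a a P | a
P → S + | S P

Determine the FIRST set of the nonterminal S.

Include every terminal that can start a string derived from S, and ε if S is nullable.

We compute FIRST(S) using the standard algorithm.
FIRST(P) = {+, a}
FIRST(S) = {a, ε}
Therefore, FIRST(S) = {a, ε}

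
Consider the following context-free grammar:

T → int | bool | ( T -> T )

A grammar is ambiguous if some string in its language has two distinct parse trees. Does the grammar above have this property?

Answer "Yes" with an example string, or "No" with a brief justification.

No - the grammar is unambiguous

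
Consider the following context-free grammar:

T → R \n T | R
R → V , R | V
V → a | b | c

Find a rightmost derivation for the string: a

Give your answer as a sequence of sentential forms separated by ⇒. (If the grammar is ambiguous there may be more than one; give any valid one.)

T ⇒ R ⇒ V ⇒ a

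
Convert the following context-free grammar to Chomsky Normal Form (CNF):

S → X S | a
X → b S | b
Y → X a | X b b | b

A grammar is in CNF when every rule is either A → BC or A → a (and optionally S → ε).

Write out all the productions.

S → a; TB → b; X → b; TA → a; Y → b; S → X S; X → TB S; Y → X TA; Y → X X0; X0 → TB TB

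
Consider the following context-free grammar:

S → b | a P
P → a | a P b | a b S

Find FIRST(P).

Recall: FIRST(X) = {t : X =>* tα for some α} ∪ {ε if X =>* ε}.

We compute FIRST(P) using the standard algorithm.
FIRST(P) = {a}
FIRST(S) = {a, b}
Therefore, FIRST(P) = {a}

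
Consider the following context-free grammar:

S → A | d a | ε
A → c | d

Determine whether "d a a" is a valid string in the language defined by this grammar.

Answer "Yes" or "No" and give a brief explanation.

No - no valid derivation exists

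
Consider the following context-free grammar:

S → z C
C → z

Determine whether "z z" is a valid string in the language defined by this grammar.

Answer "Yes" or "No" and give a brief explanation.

Yes - a valid derivation exists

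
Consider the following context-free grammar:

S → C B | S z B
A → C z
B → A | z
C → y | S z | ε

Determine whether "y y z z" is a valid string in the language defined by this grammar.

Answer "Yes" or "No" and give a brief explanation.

No - no valid derivation exists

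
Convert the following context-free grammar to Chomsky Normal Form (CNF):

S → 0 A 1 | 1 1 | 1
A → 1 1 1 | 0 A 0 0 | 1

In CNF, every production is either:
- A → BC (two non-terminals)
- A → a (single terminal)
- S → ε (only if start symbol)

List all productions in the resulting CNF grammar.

T0 → 0; T1 → 1; S → 1; A → 1; S → T0 X0; X0 → A T1; S → T1 T1; A → T1 X1; X1 → T1 T1; A → T0 X2; X2 → A X3; X3 → T0 T0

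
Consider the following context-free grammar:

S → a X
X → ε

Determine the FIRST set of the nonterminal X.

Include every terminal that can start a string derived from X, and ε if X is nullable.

We compute FIRST(X) using the standard algorithm.
FIRST(S) = {a}
FIRST(X) = {ε}
Therefore, FIRST(X) = {ε}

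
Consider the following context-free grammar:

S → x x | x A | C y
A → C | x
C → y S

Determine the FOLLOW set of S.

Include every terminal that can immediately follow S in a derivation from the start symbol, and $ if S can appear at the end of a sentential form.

We compute FOLLOW(S) using the standard algorithm.
FOLLOW(S) starts with {$}.
FIRST(A) = {x, y}
FIRST(C) = {y}
FIRST(S) = {x, y}
FOLLOW(A) = {$, y}
FOLLOW(C) = {$, y}
FOLLOW(S) = {$, y}
Therefore, FOLLOW(S) = {$, y}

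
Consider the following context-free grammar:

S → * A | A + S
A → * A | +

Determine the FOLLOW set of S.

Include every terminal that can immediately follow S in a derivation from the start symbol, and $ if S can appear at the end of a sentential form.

We compute FOLLOW(S) using the standard algorithm.
FOLLOW(S) starts with {$}.
FIRST(A) = {*, +}
FIRST(S) = {*, +}
FOLLOW(A) = {$, +}
FOLLOW(S) = {$}
Therefore, FOLLOW(S) = {$}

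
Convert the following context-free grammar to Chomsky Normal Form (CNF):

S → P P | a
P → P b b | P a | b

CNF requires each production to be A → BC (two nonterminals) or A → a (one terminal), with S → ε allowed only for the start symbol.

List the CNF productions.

S → a; TB → b; TA → a; P → b; S → P P; P → P X0; X0 → TB TB; P → P TA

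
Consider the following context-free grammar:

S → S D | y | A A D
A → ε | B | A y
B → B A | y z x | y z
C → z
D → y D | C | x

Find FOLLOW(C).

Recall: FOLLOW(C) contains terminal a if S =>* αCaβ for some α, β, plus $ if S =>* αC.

We compute FOLLOW(C) using the standard algorithm.
FOLLOW(S) starts with {$}.
FIRST(A) = {y, ε}
FIRST(B) = {y}
FIRST(C) = {z}
FIRST(D) = {x, y, z}
FIRST(S) = {x, y, z}
FOLLOW(A) = {x, y, z}
FOLLOW(B) = {x, y, z}
FOLLOW(C) = {$, x, y, z}
FOLLOW(D) = {$, x, y, z}
FOLLOW(S) = {$, x, y, z}
Therefore, FOLLOW(C) = {$, x, y, z}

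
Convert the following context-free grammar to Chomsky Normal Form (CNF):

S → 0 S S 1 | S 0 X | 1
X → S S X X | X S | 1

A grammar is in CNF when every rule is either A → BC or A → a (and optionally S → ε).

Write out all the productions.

T0 → 0; T1 → 1; S → 1; X → 1; S → T0 X0; X0 → S X1; X1 → S T1; S → S X2; X2 → T0 X; X → S X3; X3 → S X4; X4 → X X; X → X S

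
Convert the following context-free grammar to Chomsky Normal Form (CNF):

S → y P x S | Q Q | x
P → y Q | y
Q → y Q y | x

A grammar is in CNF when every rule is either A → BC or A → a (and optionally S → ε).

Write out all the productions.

TY → y; TX → x; S → x; P → y; Q → x; S → TY X0; X0 → P X1; X1 → TX S; S → Q Q; P → TY Q; Q → TY X2; X2 → Q TY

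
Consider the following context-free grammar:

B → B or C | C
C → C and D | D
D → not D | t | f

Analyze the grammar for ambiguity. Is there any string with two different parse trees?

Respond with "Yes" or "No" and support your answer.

No - the grammar is unambiguous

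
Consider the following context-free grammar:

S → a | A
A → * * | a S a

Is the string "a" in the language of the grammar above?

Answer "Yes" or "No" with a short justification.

Yes - a valid derivation exists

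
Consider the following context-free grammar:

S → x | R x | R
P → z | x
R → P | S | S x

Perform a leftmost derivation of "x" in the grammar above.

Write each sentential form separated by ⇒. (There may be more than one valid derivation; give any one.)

S ⇒ R ⇒ S ⇒ x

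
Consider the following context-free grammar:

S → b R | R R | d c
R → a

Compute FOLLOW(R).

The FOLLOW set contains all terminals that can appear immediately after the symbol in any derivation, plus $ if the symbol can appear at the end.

We compute FOLLOW(R) using the standard algorithm.
FOLLOW(S) starts with {$}.
FIRST(R) = {a}
FIRST(S) = {a, b, d}
FOLLOW(R) = {$, a}
FOLLOW(S) = {$}
Therefore, FOLLOW(R) = {$, a}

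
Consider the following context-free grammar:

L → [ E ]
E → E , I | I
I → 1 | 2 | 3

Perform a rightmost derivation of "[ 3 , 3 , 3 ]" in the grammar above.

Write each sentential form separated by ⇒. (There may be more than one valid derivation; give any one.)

L ⇒ [ E ] ⇒ [ E , I ] ⇒ [ E , 3 ] ⇒ [ E , I , 3 ] ⇒ [ E , 3 , 3 ] ⇒ [ I , 3 , 3 ] ⇒ [ 3 , 3 , 3 ]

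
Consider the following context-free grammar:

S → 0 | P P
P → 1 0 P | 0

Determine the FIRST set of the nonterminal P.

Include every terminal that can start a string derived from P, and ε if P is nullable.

We compute FIRST(P) using the standard algorithm.
FIRST(P) = {0, 1}
FIRST(S) = {0, 1}
Therefore, FIRST(P) = {0, 1}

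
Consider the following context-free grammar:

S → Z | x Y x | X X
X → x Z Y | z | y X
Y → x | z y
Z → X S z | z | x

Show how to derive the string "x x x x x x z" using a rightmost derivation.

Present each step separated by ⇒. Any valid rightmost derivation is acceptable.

S ⇒ Z ⇒ X S z ⇒ X x Y x z ⇒ X x x x z ⇒ x Z Y x x x z ⇒ x Z x x x x z ⇒ x x x x x x z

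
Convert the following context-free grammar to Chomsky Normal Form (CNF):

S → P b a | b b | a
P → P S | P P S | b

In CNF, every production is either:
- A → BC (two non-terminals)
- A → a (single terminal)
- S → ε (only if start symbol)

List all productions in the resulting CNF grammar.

TB → b; TA → a; S → a; P → b; S → P X0; X0 → TB TA; S → TB TB; P → P S; P → P X1; X1 → P S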